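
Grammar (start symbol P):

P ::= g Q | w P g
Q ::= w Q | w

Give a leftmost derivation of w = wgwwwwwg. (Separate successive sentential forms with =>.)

P=>wPg=>wgQg=>wgwQg=>wgwwQg=>wgwwwQg=>wgwwwwQg=>wgwwwwwg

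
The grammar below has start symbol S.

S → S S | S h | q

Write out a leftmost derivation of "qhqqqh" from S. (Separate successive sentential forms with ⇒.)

S ⇒ Sh ⇒ SSh ⇒ SSSh ⇒ SSSSh ⇒ ShSSSh ⇒ qhSSSh ⇒ qhqSSh ⇒ qhqqSh ⇒ qhqqqh

S ⇒ Sh   [S → S h]
Sh ⇒ SSh   [S → S S]
SSh ⇒ SSSh   [S → S S]
SSSh ⇒ SSSSh   [S → S S]
SSSSh ⇒ ShSSSh   [S → S h]
ShSSSh ⇒ qhSSSh   [S → q]
qhSSSh ⇒ qhqSSh   [S → q]
qhqSSh ⇒ qhqqSh   [S → q]
qhqqSh ⇒ qhqqqh   [S → q]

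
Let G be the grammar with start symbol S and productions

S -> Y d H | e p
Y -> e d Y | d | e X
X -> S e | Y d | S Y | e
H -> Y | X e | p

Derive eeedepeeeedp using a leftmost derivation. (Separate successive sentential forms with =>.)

S => YdH => eXdH => eSYdH => eYdHYdH => eeXdHYdH => eeedHYdH => eeedXeYdH => eeedSeeYdH => eeedepeeYdH => eeedepeeeXdH => eeedepeeeedH => eeedepeeeedp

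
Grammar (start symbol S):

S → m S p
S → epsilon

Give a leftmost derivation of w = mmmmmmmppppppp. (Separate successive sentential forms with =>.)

S => mSp   [S → m S p]
mSp => mmSpp   [S → m S p]
mmSpp => mmmSppp   [S → m S p]
mmmSppp => mmmmSpppp   [S → m S p]
mmmmSpppp => mmmmmSppppp   [S → m S p]
mmmmmSppppp => mmmmmmSpppppp   [S → m S p]
mmmmmmSpppppp => mmmmmmmSppppppp   [S → m S p]
mmmmmmmSppppppp => mmmmmmmppppppp   [S → epsilon]

S => mSp => mmSpp => mmmSppp => mmmmSpppp => mmmmmSppppp => mmmmmmSpppppp => mmmmmmmSppppppp => mmmmmmmppppppp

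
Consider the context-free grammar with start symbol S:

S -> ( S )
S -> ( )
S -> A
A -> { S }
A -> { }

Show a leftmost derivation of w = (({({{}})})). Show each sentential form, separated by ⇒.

S ⇒ (S) ⇒ ((S)) ⇒ ((A)) ⇒ (({S})) ⇒ (({(S)})) ⇒ (({(A)})) ⇒ (({({S})})) ⇒ (({({A})})) ⇒ (({({{}})}))

S ⇒ (S)   [S -> ( S )]
(S) ⇒ ((S))   [S -> ( S )]
((S)) ⇒ ((A))   [S -> A]
((A)) ⇒ (({S}))   [A -> { S }]
(({S})) ⇒ (({(S)}))   [S -> ( S )]
(({(S)})) ⇒ (({(A)}))   [S -> A]
(({(A)})) ⇒ (({({S})}))   [A -> { S }]
(({({S})})) ⇒ (({({A})}))   [S -> A]
(({({A})})) ⇒ (({({{}})}))   [A -> { }]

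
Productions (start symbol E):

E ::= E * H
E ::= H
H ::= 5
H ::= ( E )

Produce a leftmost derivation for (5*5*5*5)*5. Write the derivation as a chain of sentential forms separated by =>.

E=>E*H=>H*H=>(E)*H=>(E*H)*H=>(E*H*H)*H=>(E*H*H*H)*H=>(H*H*H*H)*H=>(5*H*H*H)*H=>(5*5*H*H)*H=>(5*5*5*H)*H=>(5*5*5*5)*H=>(5*5*5*5)*5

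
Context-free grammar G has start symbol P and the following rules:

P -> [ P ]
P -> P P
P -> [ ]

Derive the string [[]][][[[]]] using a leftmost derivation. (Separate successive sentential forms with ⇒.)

P ⇒ PP ⇒ [P]P ⇒ [[]]P ⇒ [[]]PP ⇒ [[]][]P ⇒ [[]][][P] ⇒ [[]][][[P]] ⇒ [[]][][[[]]]

P ⇒ PP   [P -> P P]
PP ⇒ [P]P   [P -> [ P ]]
[P]P ⇒ [[]]P   [P -> [ ]]
[[]]P ⇒ [[]]PP   [P -> P P]
[[]]PP ⇒ [[]][]P   [P -> [ ]]
[[]][]P ⇒ [[]][][P]   [P -> [ P ]]
[[]][][P] ⇒ [[]][][[P]]   [P -> [ P ]]
[[]][][[P]] ⇒ [[]][][[[]]]   [P -> [ ]]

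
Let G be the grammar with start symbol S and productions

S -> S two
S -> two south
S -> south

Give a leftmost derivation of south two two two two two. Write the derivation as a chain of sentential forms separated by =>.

S => S two   [S -> S two]
S two => S two two   [S -> S two]
S two two => S two two two   [S -> S two]
S two two two => S two two two two   [S -> S two]
S two two two two => S two two two two two   [S -> S two]
S two two two two two => south two two two two two   [S -> south]

S => S two => S two two => S two two two => S two two two two => S two two two two two => south two two two two two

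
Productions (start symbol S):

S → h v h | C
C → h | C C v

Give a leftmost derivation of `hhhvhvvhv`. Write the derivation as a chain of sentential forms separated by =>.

S=>C=>CCv=>CCvCv=>hCvCv=>hCCvvCv=>hCCvCvvCv=>hhCvCvvCv=>hhhvCvvCv=>hhhvhvvCv=>hhhvhvvhv

S => C   [S → C]
C => CCv   [C → C C v]
CCv => CCvCv   [C → C C v]
CCvCv => hCvCv   [C → h]
hCvCv => hCCvvCv   [C → C C v]
hCCvvCv => hCCvCvvCv   [C → C C v]
hCCvCvvCv => hhCvCvvCv   [C → h]
hhCvCvvCv => hhhvCvvCv   [C → h]
hhhvCvvCv => hhhvhvvCv   [C → h]
hhhvhvvCv => hhhvhvvhv   [C → h]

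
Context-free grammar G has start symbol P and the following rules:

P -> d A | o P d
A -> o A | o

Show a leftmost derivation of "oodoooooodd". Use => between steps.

P => oPd => ooPdd => oodAdd => oodoAdd => oodooAdd => oodoooAdd => oodooooAdd => oodoooooAdd => oodoooooodd

P => oPd   [P -> o P d]
oPd => ooPdd   [P -> o P d]
ooPdd => oodAdd   [P -> d A]
oodAdd => oodoAdd   [A -> o A]
oodoAdd => oodooAdd   [A -> o A]
oodooAdd => oodoooAdd   [A -> o A]
oodoooAdd => oodooooAdd   [A -> o A]
oodooooAdd => oodoooooAdd   [A -> o A]
oodoooooAdd => oodoooooodd   [A -> o]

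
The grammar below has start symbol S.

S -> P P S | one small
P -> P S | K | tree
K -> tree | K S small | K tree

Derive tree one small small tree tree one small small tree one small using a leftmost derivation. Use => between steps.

S => P P S   [S -> P P S]
P P S => K P S   [P -> K]
K P S => K S small P S   [K -> K S small]
K S small P S => K S small S small P S   [K -> K S small]
K S small S small P S => tree S small S small P S   [K -> tree]
tree S small S small P S => tree one small small S small P S   [S -> one small]
tree one small small S small P S => tree one small small P P S small P S   [S -> P P S]
tree one small small P P S small P S => tree one small small tree P S small P S   [P -> tree]
tree one small small tree P S small P S => tree one small small tree tree S small P S   [P -> tree]
tree one small small tree tree S small P S => tree one small small tree tree one small small P S   [S -> one small]
tree one small small tree tree one small small P S => tree one small small tree tree one small small tree S   [P -> tree]
tree one small small tree tree one small small tree S => tree one small small tree tree one small small tree one small   [S -> one small]

S => P P S => K P S => K S small P S => K S small S small P S => tree S small S small P S => tree one small small S small P S => tree one small small P P S small P S => tree one small small tree P S small P S => tree one small small tree tree S small P S => tree one small small tree tree one small small P S => tree one small small tree tree one small small tree S => tree one small small tree tree one small small tree one small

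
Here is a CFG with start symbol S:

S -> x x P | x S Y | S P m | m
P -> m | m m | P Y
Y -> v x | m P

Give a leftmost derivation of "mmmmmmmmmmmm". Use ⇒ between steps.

S⇒SPm⇒SPmPm⇒SPmPmPm⇒SPmPmPmPm⇒mPmPmPmPm⇒mmmmPmPmPm⇒mmmmmmmPmPm⇒mmmmmmmmmmPm⇒mmmmmmmmmmmm

S ⇒ SPm   [S -> S P m]
SPm ⇒ SPmPm   [S -> S P m]
SPmPm ⇒ SPmPmPm   [S -> S P m]
SPmPmPm ⇒ SPmPmPmPm   [S -> S P m]
SPmPmPmPm ⇒ mPmPmPmPm   [S -> m]
mPmPmPmPm ⇒ mmmmPmPmPm   [P -> m m]
mmmmPmPmPm ⇒ mmmmmmmPmPm   [P -> m m]
mmmmmmmPmPm ⇒ mmmmmmmmmmPm   [P -> m m]
mmmmmmmmmmPm ⇒ mmmmmmmmmmmm   [P -> m]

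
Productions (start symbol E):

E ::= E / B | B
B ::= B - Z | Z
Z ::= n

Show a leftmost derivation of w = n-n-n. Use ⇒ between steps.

E⇒B⇒B-Z⇒B-Z-Z⇒Z-Z-Z⇒n-Z-Z⇒n-n-Z⇒n-n-n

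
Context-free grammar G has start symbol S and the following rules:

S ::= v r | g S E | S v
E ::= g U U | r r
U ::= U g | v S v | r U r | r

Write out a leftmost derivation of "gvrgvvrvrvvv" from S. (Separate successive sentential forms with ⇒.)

S ⇒ Sv   [S ::= S v]
Sv ⇒ Svv   [S ::= S v]
Svv ⇒ Svvv   [S ::= S v]
Svvv ⇒ gSEvvv   [S ::= g S E]
gSEvvv ⇒ gvrEvvv   [S ::= v r]
gvrEvvv ⇒ gvrgUUvvv   [E ::= g U U]
gvrgUUvvv ⇒ gvrgvSvUvvv   [U ::= v S v]
gvrgvSvUvvv ⇒ gvrgvvrvUvvv   [S ::= v r]
gvrgvvrvUvvv ⇒ gvrgvvrvrvvv   [U ::= r]

S ⇒ Sv ⇒ Svv ⇒ Svvv ⇒ gSEvvv ⇒ gvrEvvv ⇒ gvrgUUvvv ⇒ gvrgvSvUvvv ⇒ gvrgvvrvUvvv ⇒ gvrgvvrvrvvv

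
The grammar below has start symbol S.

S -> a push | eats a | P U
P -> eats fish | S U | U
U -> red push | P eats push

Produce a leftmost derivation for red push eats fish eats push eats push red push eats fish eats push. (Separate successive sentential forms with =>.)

S => P U => S U U => P U U U => U U U U => red push U U U => red push P eats push U U => red push U eats push U U => red push P eats push eats push U U => red push eats fish eats push eats push U U => red push eats fish eats push eats push red push U => red push eats fish eats push eats push red push P eats push => red push eats fish eats push eats push red push eats fish eats push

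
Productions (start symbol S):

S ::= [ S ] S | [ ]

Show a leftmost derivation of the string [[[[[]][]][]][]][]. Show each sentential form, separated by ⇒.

S ⇒ [S]S ⇒ [[S]S]S ⇒ [[[S]S]S]S ⇒ [[[[S]S]S]S]S ⇒ [[[[[]]S]S]S]S ⇒ [[[[[]][]]S]S]S ⇒ [[[[[]][]][]]S]S ⇒ [[[[[]][]][]][]]S ⇒ [[[[[]][]][]][]][]

S ⇒ [S]S   [S ::= [ S ] S]
[S]S ⇒ [[S]S]S   [S ::= [ S ] S]
[[S]S]S ⇒ [[[S]S]S]S   [S ::= [ S ] S]
[[[S]S]S]S ⇒ [[[[S]S]S]S]S   [S ::= [ S ] S]
[[[[S]S]S]S]S ⇒ [[[[[]]S]S]S]S   [S ::= [ ]]
[[[[[]]S]S]S]S ⇒ [[[[[]][]]S]S]S   [S ::= [ ]]
[[[[[]][]]S]S]S ⇒ [[[[[]][]][]]S]S   [S ::= [ ]]
[[[[[]][]][]]S]S ⇒ [[[[[]][]][]][]]S   [S ::= [ ]]
[[[[[]][]][]][]]S ⇒ [[[[[]][]][]][]][]   [S ::= [ ]]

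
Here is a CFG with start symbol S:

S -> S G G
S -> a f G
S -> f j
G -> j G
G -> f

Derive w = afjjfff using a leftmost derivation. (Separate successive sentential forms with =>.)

S => SGG => afGGG => afjGGG => afjjGGG => afjjfGG => afjjffG => afjjfff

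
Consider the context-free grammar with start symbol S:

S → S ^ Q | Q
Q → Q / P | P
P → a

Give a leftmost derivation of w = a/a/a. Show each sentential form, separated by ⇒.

S⇒Q⇒Q/P⇒Q/P/P⇒P/P/P⇒a/P/P⇒a/a/P⇒a/a/a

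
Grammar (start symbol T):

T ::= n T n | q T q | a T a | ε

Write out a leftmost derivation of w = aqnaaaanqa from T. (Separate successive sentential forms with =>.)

T => aTa => aqTqa => aqnTnqa => aqnaTanqa => aqnaaTaanqa => aqnaaaanqa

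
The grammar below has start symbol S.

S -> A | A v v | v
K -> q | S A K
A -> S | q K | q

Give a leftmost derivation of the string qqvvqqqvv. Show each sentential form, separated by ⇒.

S⇒Avv⇒qKvv⇒qSAKvv⇒qAvvAKvv⇒qqvvAKvv⇒qqvvqKKvv⇒qqvvqqKvv⇒qqvvqqqvv

S ⇒ Avv   [S -> A v v]
Avv ⇒ qKvv   [A -> q K]
qKvv ⇒ qSAKvv   [K -> S A K]
qSAKvv ⇒ qAvvAKvv   [S -> A v v]
qAvvAKvv ⇒ qqvvAKvv   [A -> q]
qqvvAKvv ⇒ qqvvqKKvv   [A -> q K]
qqvvqKKvv ⇒ qqvvqqKvv   [K -> q]
qqvvqqKvv ⇒ qqvvqqqvv   [K -> q]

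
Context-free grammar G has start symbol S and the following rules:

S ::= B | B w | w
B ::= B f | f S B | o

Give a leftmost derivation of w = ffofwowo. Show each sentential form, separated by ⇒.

S ⇒ B ⇒ fSB ⇒ fBwB ⇒ ffSBwB ⇒ ffBwBwB ⇒ ffBfwBwB ⇒ ffofwBwB ⇒ ffofwowB ⇒ ffofwowo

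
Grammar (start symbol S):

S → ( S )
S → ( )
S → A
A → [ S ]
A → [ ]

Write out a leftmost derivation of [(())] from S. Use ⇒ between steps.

S ⇒ A ⇒ [S] ⇒ [(S)] ⇒ [(())]

S ⇒ A   [S → A]
A ⇒ [S]   [A → [ S ]]
[S] ⇒ [(S)]   [S → ( S )]
[(S)] ⇒ [(())]   [S → ( )]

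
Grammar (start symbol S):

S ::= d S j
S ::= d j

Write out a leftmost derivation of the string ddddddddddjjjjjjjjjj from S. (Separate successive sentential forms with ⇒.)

S ⇒ dSj   [S ::= d S j]
dSj ⇒ ddSjj   [S ::= d S j]
ddSjj ⇒ dddSjjj   [S ::= d S j]
dddSjjj ⇒ ddddSjjjj   [S ::= d S j]
ddddSjjjj ⇒ dddddSjjjjj   [S ::= d S j]
dddddSjjjjj ⇒ ddddddSjjjjjj   [S ::= d S j]
ddddddSjjjjjj ⇒ dddddddSjjjjjjj   [S ::= d S j]
dddddddSjjjjjjj ⇒ ddddddddSjjjjjjjj   [S ::= d S j]
ddddddddSjjjjjjjj ⇒ dddddddddSjjjjjjjjj   [S ::= d S j]
dddddddddSjjjjjjjjj ⇒ ddddddddddjjjjjjjjjj   [S ::= d j]

S ⇒ dSj ⇒ ddSjj ⇒ dddSjjj ⇒ ddddSjjjj ⇒ dddddSjjjjj ⇒ ddddddSjjjjjj ⇒ dddddddSjjjjjjj ⇒ ddddddddSjjjjjjjj ⇒ dddddddddSjjjjjjjjj ⇒ ddddddddddjjjjjjjjjj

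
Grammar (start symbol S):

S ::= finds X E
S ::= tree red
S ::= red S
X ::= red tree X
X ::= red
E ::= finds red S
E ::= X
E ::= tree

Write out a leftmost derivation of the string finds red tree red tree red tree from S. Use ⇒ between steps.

S ⇒ finds X E   [S ::= finds X E]
finds X E ⇒ finds red tree X E   [X ::= red tree X]
finds red tree X E ⇒ finds red tree red tree X E   [X ::= red tree X]
finds red tree red tree X E ⇒ finds red tree red tree red E   [X ::= red]
finds red tree red tree red E ⇒ finds red tree red tree red tree   [E ::= tree]

S ⇒ finds X E ⇒ finds red tree X E ⇒ finds red tree red tree X E ⇒ finds red tree red tree red E ⇒ finds red tree red tree red tree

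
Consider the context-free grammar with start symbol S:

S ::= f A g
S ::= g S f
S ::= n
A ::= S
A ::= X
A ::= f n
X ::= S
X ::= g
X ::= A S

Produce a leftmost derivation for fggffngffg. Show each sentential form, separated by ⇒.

S ⇒ fAg   [S ::= f A g]
fAg ⇒ fSg   [A ::= S]
fSg ⇒ fgSfg   [S ::= g S f]
fgSfg ⇒ fggSffg   [S ::= g S f]
fggSffg ⇒ fggfAgffg   [S ::= f A g]
fggfAgffg ⇒ fggffngffg   [A ::= f n]

S ⇒ fAg ⇒ fSg ⇒ fgSfg ⇒ fggSffg ⇒ fggfAgffg ⇒ fggffngffg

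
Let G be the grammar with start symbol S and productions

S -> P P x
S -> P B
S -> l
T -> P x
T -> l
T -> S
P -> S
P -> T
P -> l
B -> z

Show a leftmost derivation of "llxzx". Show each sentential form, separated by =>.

S => PPx => lPx => lTx => lSx => lPBx => lTBx => lPxBx => llxBx => llxzx

S => PPx   [S -> P P x]
PPx => lPx   [P -> l]
lPx => lTx   [P -> T]
lTx => lSx   [T -> S]
lSx => lPBx   [S -> P B]
lPBx => lTBx   [P -> T]
lTBx => lPxBx   [T -> P x]
lPxBx => llxBx   [P -> l]
llxBx => llxzx   [B -> z]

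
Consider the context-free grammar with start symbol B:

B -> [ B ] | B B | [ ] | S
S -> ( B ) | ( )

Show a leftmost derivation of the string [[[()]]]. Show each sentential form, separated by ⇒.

B ⇒ [B] ⇒ [[B]] ⇒ [[[B]]] ⇒ [[[S]]] ⇒ [[[()]]]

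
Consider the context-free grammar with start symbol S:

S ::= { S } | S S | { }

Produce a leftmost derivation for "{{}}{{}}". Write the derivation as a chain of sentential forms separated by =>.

S=>SS=>{S}S=>{{}}S=>{{}}{S}=>{{}}{{}}

S => SS   [S ::= S S]
SS => {S}S   [S ::= { S }]
{S}S => {{}}S   [S ::= { }]
{{}}S => {{}}{S}   [S ::= { S }]
{{}}{S} => {{}}{{}}   [S ::= { }]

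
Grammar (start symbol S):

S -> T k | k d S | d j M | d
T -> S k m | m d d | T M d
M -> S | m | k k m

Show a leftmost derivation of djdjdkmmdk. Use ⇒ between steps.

S⇒Tk⇒TMdk⇒SkmMdk⇒djMkmMdk⇒djSkmMdk⇒djdjMkmMdk⇒djdjSkmMdk⇒djdjdkmMdk⇒djdjdkmmdk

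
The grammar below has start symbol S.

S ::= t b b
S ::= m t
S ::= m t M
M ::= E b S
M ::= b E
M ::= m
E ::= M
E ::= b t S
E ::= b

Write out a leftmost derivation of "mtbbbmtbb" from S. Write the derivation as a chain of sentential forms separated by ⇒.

S ⇒ mtM ⇒ mtEbS ⇒ mtMbS ⇒ mtbEbS ⇒ mtbbbS ⇒ mtbbbmtM ⇒ mtbbbmtbE ⇒ mtbbbmtbb

S ⇒ mtM   [S ::= m t M]
mtM ⇒ mtEbS   [M ::= E b S]
mtEbS ⇒ mtMbS   [E ::= M]
mtMbS ⇒ mtbEbS   [M ::= b E]
mtbEbS ⇒ mtbbbS   [E ::= b]
mtbbbS ⇒ mtbbbmtM   [S ::= m t M]
mtbbbmtM ⇒ mtbbbmtbE   [M ::= b E]
mtbbbmtbE ⇒ mtbbbmtbb   [E ::= b]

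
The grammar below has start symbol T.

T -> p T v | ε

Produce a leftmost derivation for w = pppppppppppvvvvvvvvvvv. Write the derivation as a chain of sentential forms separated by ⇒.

T ⇒ pTv ⇒ ppTvv ⇒ pppTvvv ⇒ ppppTvvvv ⇒ pppppTvvvvv ⇒ ppppppTvvvvvv ⇒ pppppppTvvvvvvv ⇒ ppppppppTvvvvvvvv ⇒ pppppppppTvvvvvvvvv ⇒ ppppppppppTvvvvvvvvvv ⇒ pppppppppppTvvvvvvvvvvv ⇒ pppppppppppvvvvvvvvvvv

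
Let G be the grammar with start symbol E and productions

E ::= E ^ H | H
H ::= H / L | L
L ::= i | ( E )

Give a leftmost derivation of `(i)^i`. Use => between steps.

E => E^H => H^H => L^H => (E)^H => (H)^H => (L)^H => (i)^H => (i)^L => (i)^i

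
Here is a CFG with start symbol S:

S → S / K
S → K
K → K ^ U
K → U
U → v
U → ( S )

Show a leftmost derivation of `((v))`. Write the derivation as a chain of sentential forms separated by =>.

S=>K=>U=>(S)=>(K)=>(U)=>((S))=>((K))=>((U))=>((v))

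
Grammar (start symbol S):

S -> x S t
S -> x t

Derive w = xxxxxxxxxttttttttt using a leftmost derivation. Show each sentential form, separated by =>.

S => xSt => xxStt => xxxSttt => xxxxStttt => xxxxxSttttt => xxxxxxStttttt => xxxxxxxSttttttt => xxxxxxxxStttttttt => xxxxxxxxxttttttttt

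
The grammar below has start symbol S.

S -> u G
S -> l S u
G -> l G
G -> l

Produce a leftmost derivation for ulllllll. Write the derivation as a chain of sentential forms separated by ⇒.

S ⇒ uG ⇒ ulG ⇒ ullG ⇒ ulllG ⇒ ullllG ⇒ ulllllG ⇒ ullllllG ⇒ ulllllll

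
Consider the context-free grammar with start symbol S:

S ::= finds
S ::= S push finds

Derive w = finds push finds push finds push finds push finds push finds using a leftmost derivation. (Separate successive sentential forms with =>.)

S => S push finds   [S ::= S push finds]
S push finds => S push finds push finds   [S ::= S push finds]
S push finds push finds => S push finds push finds push finds   [S ::= S push finds]
S push finds push finds push finds => S push finds push finds push finds push finds   [S ::= S push finds]
S push finds push finds push finds push finds => S push finds push finds push finds push finds push finds   [S ::= S push finds]
S push finds push finds push finds push finds push finds => finds push finds push finds push finds push finds push finds   [S ::= finds]

S => S push finds => S push finds push finds => S push finds push finds push finds => S push finds push finds push finds push finds => S push finds push finds push finds push finds push finds => finds push finds push finds push finds push finds push finds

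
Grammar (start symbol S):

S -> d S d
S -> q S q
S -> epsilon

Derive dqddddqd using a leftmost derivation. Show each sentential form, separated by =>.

S => dSd => dqSqd => dqdSdqd => dqddSddqd => dqddddqd

S => dSd   [S -> d S d]
dSd => dqSqd   [S -> q S q]
dqSqd => dqdSdqd   [S -> d S d]
dqdSdqd => dqddSddqd   [S -> d S d]
dqddSddqd => dqddddqd   [S -> epsilon]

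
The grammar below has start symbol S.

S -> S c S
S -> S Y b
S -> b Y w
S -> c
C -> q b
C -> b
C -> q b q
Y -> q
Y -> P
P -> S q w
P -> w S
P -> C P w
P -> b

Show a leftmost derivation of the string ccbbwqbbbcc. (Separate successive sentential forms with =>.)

S => ScS => SYbcS => ScSYbcS => ccSYbcS => ccSYbYbcS => ccbYwYbYbcS => ccbPwYbYbcS => ccbbwYbYbcS => ccbbwqbYbcS => ccbbwqbPbcS => ccbbwqbbbcS => ccbbwqbbbcc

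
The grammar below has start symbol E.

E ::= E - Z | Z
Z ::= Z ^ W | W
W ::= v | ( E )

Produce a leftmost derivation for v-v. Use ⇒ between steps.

E ⇒ E-Z   [E ::= E - Z]
E-Z ⇒ Z-Z   [E ::= Z]
Z-Z ⇒ W-Z   [Z ::= W]
W-Z ⇒ v-Z   [W ::= v]
v-Z ⇒ v-W   [Z ::= W]
v-W ⇒ v-v   [W ::= v]

E ⇒ E-Z ⇒ Z-Z ⇒ W-Z ⇒ v-Z ⇒ v-W ⇒ v-v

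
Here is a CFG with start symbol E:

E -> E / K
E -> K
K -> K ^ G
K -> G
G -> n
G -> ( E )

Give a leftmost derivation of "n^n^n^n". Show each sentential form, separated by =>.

E => K   [E -> K]
K => K^G   [K -> K ^ G]
K^G => K^G^G   [K -> K ^ G]
K^G^G => K^G^G^G   [K -> K ^ G]
K^G^G^G => G^G^G^G   [K -> G]
G^G^G^G => n^G^G^G   [G -> n]
n^G^G^G => n^n^G^G   [G -> n]
n^n^G^G => n^n^n^G   [G -> n]
n^n^n^G => n^n^n^n   [G -> n]

E => K => K^G => K^G^G => K^G^G^G => G^G^G^G => n^G^G^G => n^n^G^G => n^n^n^G => n^n^n^n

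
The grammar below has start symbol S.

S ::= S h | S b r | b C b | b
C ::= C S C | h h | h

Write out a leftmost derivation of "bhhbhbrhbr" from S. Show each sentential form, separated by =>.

S=>Sbr=>Shbr=>Sbrhbr=>Shbrhbr=>bCbhbrhbr=>bhhbhbrhbr

S => Sbr   [S ::= S b r]
Sbr => Shbr   [S ::= S h]
Shbr => Sbrhbr   [S ::= S b r]
Sbrhbr => Shbrhbr   [S ::= S h]
Shbrhbr => bCbhbrhbr   [S ::= b C b]
bCbhbrhbr => bhhbhbrhbr   [C ::= h h]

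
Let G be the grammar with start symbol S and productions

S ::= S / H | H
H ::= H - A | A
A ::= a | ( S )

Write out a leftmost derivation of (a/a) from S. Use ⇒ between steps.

S⇒H⇒A⇒(S)⇒(S/H)⇒(H/H)⇒(A/H)⇒(a/H)⇒(a/A)⇒(a/a)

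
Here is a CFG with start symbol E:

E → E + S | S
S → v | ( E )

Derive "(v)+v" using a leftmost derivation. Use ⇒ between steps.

E ⇒ E+S ⇒ S+S ⇒ (E)+S ⇒ (S)+S ⇒ (v)+S ⇒ (v)+v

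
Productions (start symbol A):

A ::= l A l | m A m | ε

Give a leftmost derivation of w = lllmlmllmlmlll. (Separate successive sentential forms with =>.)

A => lAl => llAll => lllAlll => lllmAmlll => lllmlAlmlll => lllmlmAmlmlll => lllmlmlAlmlmlll => lllmlmllmlmlll

A => lAl   [A ::= l A l]
lAl => llAll   [A ::= l A l]
llAll => lllAlll   [A ::= l A l]
lllAlll => lllmAmlll   [A ::= m A m]
lllmAmlll => lllmlAlmlll   [A ::= l A l]
lllmlAlmlll => lllmlmAmlmlll   [A ::= m A m]
lllmlmAmlmlll => lllmlmlAlmlmlll   [A ::= l A l]
lllmlmlAlmlmlll => lllmlmllmlmlll   [A ::= ε]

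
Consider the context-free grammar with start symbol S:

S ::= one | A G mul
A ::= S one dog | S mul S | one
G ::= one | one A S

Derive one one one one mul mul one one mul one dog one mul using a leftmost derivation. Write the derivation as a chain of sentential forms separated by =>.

S => A G mul   [S ::= A G mul]
A G mul => one G mul   [A ::= one]
one G mul => one one A S mul   [G ::= one A S]
one one A S mul => one one S one dog S mul   [A ::= S one dog]
one one S one dog S mul => one one A G mul one dog S mul   [S ::= A G mul]
one one A G mul one dog S mul => one one S mul S G mul one dog S mul   [A ::= S mul S]
one one S mul S G mul one dog S mul => one one A G mul mul S G mul one dog S mul   [S ::= A G mul]
one one A G mul mul S G mul one dog S mul => one one one G mul mul S G mul one dog S mul   [A ::= one]
one one one G mul mul S G mul one dog S mul => one one one one mul mul S G mul one dog S mul   [G ::= one]
one one one one mul mul S G mul one dog S mul => one one one one mul mul one G mul one dog S mul   [S ::= one]
one one one one mul mul one G mul one dog S mul => one one one one mul mul one one mul one dog S mul   [G ::= one]
one one one one mul mul one one mul one dog S mul => one one one one mul mul one one mul one dog one mul   [S ::= one]

S => A G mul => one G mul => one one A S mul => one one S one dog S mul => one one A G mul one dog S mul => one one S mul S G mul one dog S mul => one one A G mul mul S G mul one dog S mul => one one one G mul mul S G mul one dog S mul => one one one one mul mul S G mul one dog S mul => one one one one mul mul one G mul one dog S mul => one one one one mul mul one one mul one dog S mul => one one one one mul mul one one mul one dog one mul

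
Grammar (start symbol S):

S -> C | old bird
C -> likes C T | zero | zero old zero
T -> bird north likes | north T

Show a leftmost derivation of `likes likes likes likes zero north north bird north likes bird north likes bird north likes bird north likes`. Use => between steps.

S => C => likes C T => likes likes C T T => likes likes likes C T T T => likes likes likes likes C T T T T => likes likes likes likes zero T T T T => likes likes likes likes zero north T T T T => likes likes likes likes zero north north T T T T => likes likes likes likes zero north north bird north likes T T T => likes likes likes likes zero north north bird north likes bird north likes T T => likes likes likes likes zero north north bird north likes bird north likes bird north likes T => likes likes likes likes zero north north bird north likes bird north likes bird north likes bird north likes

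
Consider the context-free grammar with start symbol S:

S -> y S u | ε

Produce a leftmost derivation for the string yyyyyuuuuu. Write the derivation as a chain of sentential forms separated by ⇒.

S⇒ySu⇒yySuu⇒yyySuuu⇒yyyySuuuu⇒yyyyySuuuuu⇒yyyyyuuuuu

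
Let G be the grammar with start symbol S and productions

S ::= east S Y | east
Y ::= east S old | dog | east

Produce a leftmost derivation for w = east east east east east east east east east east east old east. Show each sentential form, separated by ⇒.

S ⇒ east S Y ⇒ east east S Y Y ⇒ east east east Y Y ⇒ east east east east S old Y ⇒ east east east east east S Y old Y ⇒ east east east east east east S Y Y old Y ⇒ east east east east east east east S Y Y Y old Y ⇒ east east east east east east east east Y Y Y old Y ⇒ east east east east east east east east east Y Y old Y ⇒ east east east east east east east east east east Y old Y ⇒ east east east east east east east east east east east old Y ⇒ east east east east east east east east east east east old east

S ⇒ east S Y   [S ::= east S Y]
east S Y ⇒ east east S Y Y   [S ::= east S Y]
east east S Y Y ⇒ east east east Y Y   [S ::= east]
east east east Y Y ⇒ east east east east S old Y   [Y ::= east S old]
east east east east S old Y ⇒ east east east east east S Y old Y   [S ::= east S Y]
east east east east east S Y old Y ⇒ east east east east east east S Y Y old Y   [S ::= east S Y]
east east east east east east S Y Y old Y ⇒ east east east east east east east S Y Y Y old Y   [S ::= east S Y]
east east east east east east east S Y Y Y old Y ⇒ east east east east east east east east Y Y Y old Y   [S ::= east]
east east east east east east east east Y Y Y old Y ⇒ east east east east east east east east east Y Y old Y   [Y ::= east]
east east east east east east east east east Y Y old Y ⇒ east east east east east east east east east east Y old Y   [Y ::= east]
east east east east east east east east east east Y old Y ⇒ east east east east east east east east east east east old Y   [Y ::= east]
east east east east east east east east east east east old Y ⇒ east east east east east east east east east east east old east   [Y ::= east]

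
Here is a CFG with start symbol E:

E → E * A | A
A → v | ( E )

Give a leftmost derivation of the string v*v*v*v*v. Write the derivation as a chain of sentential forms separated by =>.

E => E*A => E*A*A => E*A*A*A => E*A*A*A*A => A*A*A*A*A => v*A*A*A*A => v*v*A*A*A => v*v*v*A*A => v*v*v*v*A => v*v*v*v*v

E => E*A   [E → E * A]
E*A => E*A*A   [E → E * A]
E*A*A => E*A*A*A   [E → E * A]
E*A*A*A => E*A*A*A*A   [E → E * A]
E*A*A*A*A => A*A*A*A*A   [E → A]
A*A*A*A*A => v*A*A*A*A   [A → v]
v*A*A*A*A => v*v*A*A*A   [A → v]
v*v*A*A*A => v*v*v*A*A   [A → v]
v*v*v*A*A => v*v*v*v*A   [A → v]
v*v*v*v*A => v*v*v*v*v   [A → v]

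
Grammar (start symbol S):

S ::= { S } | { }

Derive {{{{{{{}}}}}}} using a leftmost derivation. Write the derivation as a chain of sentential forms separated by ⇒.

S ⇒ {S}   [S ::= { S }]
{S} ⇒ {{S}}   [S ::= { S }]
{{S}} ⇒ {{{S}}}   [S ::= { S }]
{{{S}}} ⇒ {{{{S}}}}   [S ::= { S }]
{{{{S}}}} ⇒ {{{{{S}}}}}   [S ::= { S }]
{{{{{S}}}}} ⇒ {{{{{{S}}}}}}   [S ::= { S }]
{{{{{{S}}}}}} ⇒ {{{{{{{}}}}}}}   [S ::= { }]

S ⇒ {S} ⇒ {{S}} ⇒ {{{S}}} ⇒ {{{{S}}}} ⇒ {{{{{S}}}}} ⇒ {{{{{{S}}}}}} ⇒ {{{{{{{}}}}}}}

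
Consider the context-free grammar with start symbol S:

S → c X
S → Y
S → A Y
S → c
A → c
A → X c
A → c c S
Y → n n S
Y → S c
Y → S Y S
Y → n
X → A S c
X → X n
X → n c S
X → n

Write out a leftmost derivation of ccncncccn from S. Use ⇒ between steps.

S ⇒ AY ⇒ ccSY ⇒ ccAYY ⇒ ccXcYY ⇒ ccncScYY ⇒ ccncYcYY ⇒ ccncncYY ⇒ ccncncScY ⇒ ccncncccY ⇒ ccncncccn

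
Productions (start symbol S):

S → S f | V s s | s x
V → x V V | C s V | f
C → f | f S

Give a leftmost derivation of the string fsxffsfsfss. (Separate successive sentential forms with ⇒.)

S ⇒ Vss ⇒ CsVss ⇒ fSsVss ⇒ fSfsVss ⇒ fSffsVss ⇒ fsxffsVss ⇒ fsxffsCsVss ⇒ fsxffsfsVss ⇒ fsxffsfsfss

S ⇒ Vss   [S → V s s]
Vss ⇒ CsVss   [V → C s V]
CsVss ⇒ fSsVss   [C → f S]
fSsVss ⇒ fSfsVss   [S → S f]
fSfsVss ⇒ fSffsVss   [S → S f]
fSffsVss ⇒ fsxffsVss   [S → s x]
fsxffsVss ⇒ fsxffsCsVss   [V → C s V]
fsxffsCsVss ⇒ fsxffsfsVss   [C → f]
fsxffsfsVss ⇒ fsxffsfsfss   [V → f]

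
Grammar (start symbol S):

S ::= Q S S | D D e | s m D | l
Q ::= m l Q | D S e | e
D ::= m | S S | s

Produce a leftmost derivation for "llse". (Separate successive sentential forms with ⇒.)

S ⇒ DDe   [S ::= D D e]
DDe ⇒ SSDe   [D ::= S S]
SSDe ⇒ lSDe   [S ::= l]
lSDe ⇒ llDe   [S ::= l]
llDe ⇒ llse   [D ::= s]

S ⇒ DDe ⇒ SSDe ⇒ lSDe ⇒ llDe ⇒ llse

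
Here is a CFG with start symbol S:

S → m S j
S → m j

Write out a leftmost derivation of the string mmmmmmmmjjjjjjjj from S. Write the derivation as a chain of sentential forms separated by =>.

S=>mSj=>mmSjj=>mmmSjjj=>mmmmSjjjj=>mmmmmSjjjjj=>mmmmmmSjjjjjj=>mmmmmmmSjjjjjjj=>mmmmmmmmjjjjjjjj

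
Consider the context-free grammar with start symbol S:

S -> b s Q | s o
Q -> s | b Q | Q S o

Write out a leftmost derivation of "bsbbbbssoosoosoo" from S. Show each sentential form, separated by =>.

S => bsQ   [S -> b s Q]
bsQ => bsQSo   [Q -> Q S o]
bsQSo => bsbQSo   [Q -> b Q]
bsbQSo => bsbQSoSo   [Q -> Q S o]
bsbQSoSo => bsbQSoSoSo   [Q -> Q S o]
bsbQSoSoSo => bsbbQSoSoSo   [Q -> b Q]
bsbbQSoSoSo => bsbbbQSoSoSo   [Q -> b Q]
bsbbbQSoSoSo => bsbbbbQSoSoSo   [Q -> b Q]
bsbbbbQSoSoSo => bsbbbbsSoSoSo   [Q -> s]
bsbbbbsSoSoSo => bsbbbbssooSoSo   [S -> s o]
bsbbbbssooSoSo => bsbbbbssoosooSo   [S -> s o]
bsbbbbssoosooSo => bsbbbbssoosoosoo   [S -> s o]

S=>bsQ=>bsQSo=>bsbQSo=>bsbQSoSo=>bsbQSoSoSo=>bsbbQSoSoSo=>bsbbbQSoSoSo=>bsbbbbQSoSoSo=>bsbbbbsSoSoSo=>bsbbbbssooSoSo=>bsbbbbssoosooSo=>bsbbbbssoosoosoo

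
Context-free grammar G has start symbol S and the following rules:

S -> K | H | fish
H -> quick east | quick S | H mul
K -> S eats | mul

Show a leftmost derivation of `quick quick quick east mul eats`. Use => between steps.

S => K   [S -> K]
K => S eats   [K -> S eats]
S eats => H eats   [S -> H]
H eats => quick S eats   [H -> quick S]
quick S eats => quick H eats   [S -> H]
quick H eats => quick quick S eats   [H -> quick S]
quick quick S eats => quick quick H eats   [S -> H]
quick quick H eats => quick quick H mul eats   [H -> H mul]
quick quick H mul eats => quick quick quick east mul eats   [H -> quick east]

S => K => S eats => H eats => quick S eats => quick H eats => quick quick S eats => quick quick H eats => quick quick H mul eats => quick quick quick east mul eats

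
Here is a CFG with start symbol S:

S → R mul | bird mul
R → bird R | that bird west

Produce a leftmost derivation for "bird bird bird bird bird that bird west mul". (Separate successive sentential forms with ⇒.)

S ⇒ R mul ⇒ bird R mul ⇒ bird bird R mul ⇒ bird bird bird R mul ⇒ bird bird bird bird R mul ⇒ bird bird bird bird bird R mul ⇒ bird bird bird bird bird that bird west mul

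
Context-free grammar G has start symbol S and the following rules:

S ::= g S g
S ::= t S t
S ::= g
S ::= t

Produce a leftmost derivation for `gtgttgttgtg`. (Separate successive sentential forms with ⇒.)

S ⇒ gSg   [S ::= g S g]
gSg ⇒ gtStg   [S ::= t S t]
gtStg ⇒ gtgSgtg   [S ::= g S g]
gtgSgtg ⇒ gtgtStgtg   [S ::= t S t]
gtgtStgtg ⇒ gtgttSttgtg   [S ::= t S t]
gtgttSttgtg ⇒ gtgttgttgtg   [S ::= g]

S ⇒ gSg ⇒ gtStg ⇒ gtgSgtg ⇒ gtgtStgtg ⇒ gtgttSttgtg ⇒ gtgttgttgtg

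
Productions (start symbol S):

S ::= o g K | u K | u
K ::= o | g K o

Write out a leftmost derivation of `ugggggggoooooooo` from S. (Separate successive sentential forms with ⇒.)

S ⇒ uK ⇒ ugKo ⇒ uggKoo ⇒ ugggKooo ⇒ uggggKoooo ⇒ ugggggKooooo ⇒ uggggggKoooooo ⇒ ugggggggKooooooo ⇒ ugggggggoooooooo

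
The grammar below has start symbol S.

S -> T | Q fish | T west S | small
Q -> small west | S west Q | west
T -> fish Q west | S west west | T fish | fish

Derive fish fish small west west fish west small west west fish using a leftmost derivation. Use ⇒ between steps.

S ⇒ T ⇒ T fish ⇒ fish Q west fish ⇒ fish S west Q west fish ⇒ fish T west Q west fish ⇒ fish T fish west Q west fish ⇒ fish fish Q west fish west Q west fish ⇒ fish fish small west west fish west Q west fish ⇒ fish fish small west west fish west small west west fish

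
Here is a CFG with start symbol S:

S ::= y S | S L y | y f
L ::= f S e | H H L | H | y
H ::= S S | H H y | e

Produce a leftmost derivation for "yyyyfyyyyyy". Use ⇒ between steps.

S ⇒ yS   [S ::= y S]
yS ⇒ yyS   [S ::= y S]
yyS ⇒ yySLy   [S ::= S L y]
yySLy ⇒ yySLyLy   [S ::= S L y]
yySLyLy ⇒ yySLyLyLy   [S ::= S L y]
yySLyLyLy ⇒ yyySLyLyLy   [S ::= y S]
yyySLyLyLy ⇒ yyyyfLyLyLy   [S ::= y f]
yyyyfLyLyLy ⇒ yyyyfyyLyLy   [L ::= y]
yyyyfyyLyLy ⇒ yyyyfyyyyLy   [L ::= y]
yyyyfyyyyLy ⇒ yyyyfyyyyyy   [L ::= y]

S⇒yS⇒yyS⇒yySLy⇒yySLyLy⇒yySLyLyLy⇒yyySLyLyLy⇒yyyyfLyLyLy⇒yyyyfyyLyLy⇒yyyyfyyyyLy⇒yyyyfyyyyyy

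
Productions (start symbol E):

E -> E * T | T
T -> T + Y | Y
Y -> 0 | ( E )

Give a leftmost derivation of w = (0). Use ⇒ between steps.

E ⇒ T   [E -> T]
T ⇒ Y   [T -> Y]
Y ⇒ (E)   [Y -> ( E )]
(E) ⇒ (T)   [E -> T]
(T) ⇒ (Y)   [T -> Y]
(Y) ⇒ (0)   [Y -> 0]

E⇒T⇒Y⇒(E)⇒(T)⇒(Y)⇒(0)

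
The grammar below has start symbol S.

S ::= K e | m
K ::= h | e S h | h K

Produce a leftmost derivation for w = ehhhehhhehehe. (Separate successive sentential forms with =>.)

S => Ke   [S ::= K e]
Ke => eShe   [K ::= e S h]
eShe => eKehe   [S ::= K e]
eKehe => ehKehe   [K ::= h K]
ehKehe => ehhKehe   [K ::= h K]
ehhKehe => ehhhKehe   [K ::= h K]
ehhhKehe => ehhheShehe   [K ::= e S h]
ehhheShehe => ehhheKehehe   [S ::= K e]
ehhheKehehe => ehhhehKehehe   [K ::= h K]
ehhhehKehehe => ehhhehhKehehe   [K ::= h K]
ehhhehhKehehe => ehhhehhhehehe   [K ::= h]

S=>Ke=>eShe=>eKehe=>ehKehe=>ehhKehe=>ehhhKehe=>ehhheShehe=>ehhheKehehe=>ehhhehKehehe=>ehhhehhKehehe=>ehhhehhhehehe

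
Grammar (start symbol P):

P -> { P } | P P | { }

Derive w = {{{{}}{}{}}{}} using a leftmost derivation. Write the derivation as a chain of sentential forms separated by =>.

P => {P} => {PP} => {{P}P} => {{PP}P} => {{PPP}P} => {{{P}PP}P} => {{{{}}PP}P} => {{{{}}{}P}P} => {{{{}}{}{}}P} => {{{{}}{}{}}{}}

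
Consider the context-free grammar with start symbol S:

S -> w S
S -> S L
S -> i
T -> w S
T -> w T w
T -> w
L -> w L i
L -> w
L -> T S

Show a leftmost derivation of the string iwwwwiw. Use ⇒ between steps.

S ⇒ SL ⇒ iL ⇒ iTS ⇒ iwTwS ⇒ iwwwS ⇒ iwwwwS ⇒ iwwwwSL ⇒ iwwwwiL ⇒ iwwwwiw

S ⇒ SL   [S -> S L]
SL ⇒ iL   [S -> i]
iL ⇒ iTS   [L -> T S]
iTS ⇒ iwTwS   [T -> w T w]
iwTwS ⇒ iwwwS   [T -> w]
iwwwS ⇒ iwwwwS   [S -> w S]
iwwwwS ⇒ iwwwwSL   [S -> S L]
iwwwwSL ⇒ iwwwwiL   [S -> i]
iwwwwiL ⇒ iwwwwiw   [L -> w]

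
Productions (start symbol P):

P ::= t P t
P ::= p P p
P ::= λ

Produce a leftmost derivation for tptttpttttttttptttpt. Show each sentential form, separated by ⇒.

P ⇒ tPt ⇒ tpPpt ⇒ tptPtpt ⇒ tpttPttpt ⇒ tptttPtttpt ⇒ tptttpPptttpt ⇒ tptttptPtptttpt ⇒ tptttpttPttptttpt ⇒ tptttptttPtttptttpt ⇒ tptttpttttPttttptttpt ⇒ tptttpttttttttptttpt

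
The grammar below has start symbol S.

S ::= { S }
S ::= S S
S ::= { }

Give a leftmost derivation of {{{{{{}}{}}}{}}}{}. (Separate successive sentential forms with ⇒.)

S ⇒ SS ⇒ {S}S ⇒ {{S}}S ⇒ {{SS}}S ⇒ {{{S}S}}S ⇒ {{{{S}}S}}S ⇒ {{{{SS}}S}}S ⇒ {{{{{S}S}}S}}S ⇒ {{{{{{}}S}}S}}S ⇒ {{{{{{}}{}}}S}}S ⇒ {{{{{{}}{}}}{}}}S ⇒ {{{{{{}}{}}}{}}}{}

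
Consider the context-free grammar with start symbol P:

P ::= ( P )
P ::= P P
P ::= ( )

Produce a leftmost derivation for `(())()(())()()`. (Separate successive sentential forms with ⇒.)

P ⇒ PP   [P ::= P P]
PP ⇒ PPP   [P ::= P P]
PPP ⇒ PPPP   [P ::= P P]
PPPP ⇒ (P)PPP   [P ::= ( P )]
(P)PPP ⇒ (())PPP   [P ::= ( )]
(())PPP ⇒ (())PPPP   [P ::= P P]
(())PPPP ⇒ (())()PPP   [P ::= ( )]
(())()PPP ⇒ (())()(P)PP   [P ::= ( P )]
(())()(P)PP ⇒ (())()(())PP   [P ::= ( )]
(())()(())PP ⇒ (())()(())()P   [P ::= ( )]
(())()(())()P ⇒ (())()(())()()   [P ::= ( )]

P ⇒ PP ⇒ PPP ⇒ PPPP ⇒ (P)PPP ⇒ (())PPP ⇒ (())PPPP ⇒ (())()PPP ⇒ (())()(P)PP ⇒ (())()(())PP ⇒ (())()(())()P ⇒ (())()(())()()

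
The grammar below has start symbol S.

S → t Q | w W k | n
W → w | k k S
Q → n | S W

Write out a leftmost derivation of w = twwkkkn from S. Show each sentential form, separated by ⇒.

S ⇒ tQ   [S → t Q]
tQ ⇒ tSW   [Q → S W]
tSW ⇒ twWkW   [S → w W k]
twWkW ⇒ twwkW   [W → w]
twwkW ⇒ twwkkkS   [W → k k S]
twwkkkS ⇒ twwkkkn   [S → n]

S⇒tQ⇒tSW⇒twWkW⇒twwkW⇒twwkkkS⇒twwkkkn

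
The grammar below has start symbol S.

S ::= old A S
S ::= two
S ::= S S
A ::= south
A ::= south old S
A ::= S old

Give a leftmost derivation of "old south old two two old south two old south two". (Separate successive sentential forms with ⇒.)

S ⇒ S S ⇒ old A S S ⇒ old south old S S S ⇒ old south old two S S ⇒ old south old two S S S ⇒ old south old two two S S ⇒ old south old two two old A S S ⇒ old south old two two old south S S ⇒ old south old two two old south two S ⇒ old south old two two old south two old A S ⇒ old south old two two old south two old south S ⇒ old south old two two old south two old south two

S ⇒ S S   [S ::= S S]
S S ⇒ old A S S   [S ::= old A S]
old A S S ⇒ old south old S S S   [A ::= south old S]
old south old S S S ⇒ old south old two S S   [S ::= two]
old south old two S S ⇒ old south old two S S S   [S ::= S S]
old south old two S S S ⇒ old south old two two S S   [S ::= two]
old south old two two S S ⇒ old south old two two old A S S   [S ::= old A S]
old south old two two old A S S ⇒ old south old two two old south S S   [A ::= south]
old south old two two old south S S ⇒ old south old two two old south two S   [S ::= two]
old south old two two old south two S ⇒ old south old two two old south two old A S   [S ::= old A S]
old south old two two old south two old A S ⇒ old south old two two old south two old south S   [A ::= south]
old south old two two old south two old south S ⇒ old south old two two old south two old south two   [S ::= two]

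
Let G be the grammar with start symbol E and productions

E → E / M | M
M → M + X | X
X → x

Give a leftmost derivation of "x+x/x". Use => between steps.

E => E/M   [E → E / M]
E/M => M/M   [E → M]
M/M => M+X/M   [M → M + X]
M+X/M => X+X/M   [M → X]
X+X/M => x+X/M   [X → x]
x+X/M => x+x/M   [X → x]
x+x/M => x+x/X   [M → X]
x+x/X => x+x/x   [X → x]

E => E/M => M/M => M+X/M => X+X/M => x+X/M => x+x/M => x+x/X => x+x/x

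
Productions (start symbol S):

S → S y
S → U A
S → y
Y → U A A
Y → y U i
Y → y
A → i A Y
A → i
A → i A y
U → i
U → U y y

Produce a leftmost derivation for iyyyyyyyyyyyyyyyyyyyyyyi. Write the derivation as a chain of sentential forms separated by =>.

S => UA   [S → U A]
UA => UyyA   [U → U y y]
UyyA => UyyyyA   [U → U y y]
UyyyyA => UyyyyyyA   [U → U y y]
UyyyyyyA => UyyyyyyyyA   [U → U y y]
UyyyyyyyyA => UyyyyyyyyyyA   [U → U y y]
UyyyyyyyyyyA => UyyyyyyyyyyyyA   [U → U y y]
UyyyyyyyyyyyyA => UyyyyyyyyyyyyyyA   [U → U y y]
UyyyyyyyyyyyyyyA => UyyyyyyyyyyyyyyyyA   [U → U y y]
UyyyyyyyyyyyyyyyyA => UyyyyyyyyyyyyyyyyyyA   [U → U y y]
UyyyyyyyyyyyyyyyyyyA => UyyyyyyyyyyyyyyyyyyyyA   [U → U y y]
UyyyyyyyyyyyyyyyyyyyyA => UyyyyyyyyyyyyyyyyyyyyyyA   [U → U y y]
UyyyyyyyyyyyyyyyyyyyyyyA => iyyyyyyyyyyyyyyyyyyyyyyA   [U → i]
iyyyyyyyyyyyyyyyyyyyyyyA => iyyyyyyyyyyyyyyyyyyyyyyi   [A → i]

S=>UA=>UyyA=>UyyyyA=>UyyyyyyA=>UyyyyyyyyA=>UyyyyyyyyyyA=>UyyyyyyyyyyyyA=>UyyyyyyyyyyyyyyA=>UyyyyyyyyyyyyyyyyA=>UyyyyyyyyyyyyyyyyyyA=>UyyyyyyyyyyyyyyyyyyyyA=>UyyyyyyyyyyyyyyyyyyyyyyA=>iyyyyyyyyyyyyyyyyyyyyyyA=>iyyyyyyyyyyyyyyyyyyyyyyi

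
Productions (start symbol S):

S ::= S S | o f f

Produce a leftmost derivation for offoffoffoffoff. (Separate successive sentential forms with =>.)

S=>SS=>SSS=>SSSS=>SSSSS=>offSSSS=>offoffSSS=>offoffoffSS=>offoffoffoffS=>offoffoffoffoff

S => SS   [S ::= S S]
SS => SSS   [S ::= S S]
SSS => SSSS   [S ::= S S]
SSSS => SSSSS   [S ::= S S]
SSSSS => offSSSS   [S ::= o f f]
offSSSS => offoffSSS   [S ::= o f f]
offoffSSS => offoffoffSS   [S ::= o f f]
offoffoffSS => offoffoffoffS   [S ::= o f f]
offoffoffoffS => offoffoffoffoff   [S ::= o f f]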